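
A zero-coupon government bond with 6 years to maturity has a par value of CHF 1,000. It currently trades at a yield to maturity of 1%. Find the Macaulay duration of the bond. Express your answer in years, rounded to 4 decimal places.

A zero-coupon bond has a single cash flow at maturity, so its Macaulay duration equals its maturity: 6 years.

6.0000 years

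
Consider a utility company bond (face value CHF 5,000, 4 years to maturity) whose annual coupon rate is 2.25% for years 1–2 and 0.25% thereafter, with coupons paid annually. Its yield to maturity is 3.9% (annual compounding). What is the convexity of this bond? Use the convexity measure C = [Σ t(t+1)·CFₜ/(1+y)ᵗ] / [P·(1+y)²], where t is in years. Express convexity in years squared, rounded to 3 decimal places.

With y = 0.039:
  t   CF        PV=CF/(1+0.039)^t    t·PV        t(t+1)·PV
  1       112.50       108.2772       108.2772         216.5544
  2       112.50       104.2129       208.4258         625.2773
  3        12.50        11.1446        33.4337         133.7349
  4     5,012.50     4,301.2253    17,204.9013      86,024.5067
  Σ                  4,524.8600    17,555.0380      87,000.0733
P = 4,524.8600.
Convexity = Σ t(t+1)·PV / [P·(1+y)²] = 87,000.0733 / (4,524.8600 × 1.079521) = 17.81080.

17.811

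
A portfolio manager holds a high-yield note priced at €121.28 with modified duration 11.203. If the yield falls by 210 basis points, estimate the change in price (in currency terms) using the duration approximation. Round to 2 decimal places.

Duration approximation: ΔP/P ≈ -D_mod · Δy = -11.203 × (-0.021) = +0.235263.
ΔP ≈ 121.28 × (+0.235263) = +28.53269664.

+€28.53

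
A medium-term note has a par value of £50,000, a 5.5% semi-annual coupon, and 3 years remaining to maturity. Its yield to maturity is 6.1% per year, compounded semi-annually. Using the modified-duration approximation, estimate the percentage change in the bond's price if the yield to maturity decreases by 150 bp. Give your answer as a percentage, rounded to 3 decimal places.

Periodic yield y = 0.0305. Modified duration first:
  t   CF        PV=CF/(1+0.0305)^t    t·PV
  1     1,375.00     1,334.3037     1,334.3037
  2     1,375.00     1,294.8120     2,589.6239
  3     1,375.00     1,256.4891     3,769.4672
  4     1,375.00     1,219.3004     4,877.2016
  5     1,375.00     1,183.2124     5,916.0621
  6    51,375.00    42,900.6486   257,403.8916
  Σ                 49,188.7662   275,890.5501
P = 49,188.7662; D_Mac = 5.60881 half-year periods = 2.80441 yrs; D_mod = 2.80441/(1+0.0305) = 2.72140 yrs.
ΔP/P ≈ -D_mod · Δy = -2.72140 × (-0.015) = +0.040821 = +4.0821%.

+4.082%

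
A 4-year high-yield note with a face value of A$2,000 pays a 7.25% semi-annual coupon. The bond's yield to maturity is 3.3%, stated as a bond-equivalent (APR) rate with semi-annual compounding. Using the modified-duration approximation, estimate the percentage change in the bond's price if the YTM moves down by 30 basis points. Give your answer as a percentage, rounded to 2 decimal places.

+1.06%

Periodic yield y = 0.0165. Modified duration first:
  t   CF        PV=CF/(1+0.0165)^t    t·PV
  1        72.50        71.3232        71.3232
  2        72.50        70.1654       140.3309
  3        72.50        69.0265       207.0795
  4        72.50        67.9061       271.6242
  5        72.50        66.8038       334.0189
  6        72.50        65.7194       394.3165
  7        72.50        64.6526       452.5685
  8     2,072.50     1,818.1741    14,545.3931
  Σ                  2,293.7711    16,416.6548
P = 2,293.7711; D_Mac = 7.15706 half-year periods = 3.57853 yrs; D_mod = 3.57853/(1+0.0165) = 3.52044 yrs.
ΔP/P ≈ -D_mod · Δy = -3.52044 × (-0.003) = +0.010561 = +1.0561%.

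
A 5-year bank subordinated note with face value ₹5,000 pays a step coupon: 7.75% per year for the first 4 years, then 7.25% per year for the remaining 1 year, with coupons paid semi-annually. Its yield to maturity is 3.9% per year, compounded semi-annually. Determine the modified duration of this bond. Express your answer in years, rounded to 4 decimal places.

Periodic yield y = 0.0195. First find Macaulay duration:
  t   CF        PV=CF/(1+0.0195)^t    t·PV
  1       193.75       190.0441       190.0441
  2       193.75       186.4092       372.8183
  3       193.75       182.8437       548.5311
  4       193.75       179.3465       717.3858
  5       193.75       175.9161       879.5804
  6       193.75       172.5513     1,035.3080
  7       193.75       169.2509     1,184.7566
  8       193.75       166.0137     1,328.1094
  9       181.25       152.3326     1,370.9937
  10    5,181.25     4,271.3214    42,713.2135
  Σ                  5,846.0295    50,340.7411
P = 5,846.0295; Macaulay duration = 50,340.7411 / 5,846.0295 = 8.61110 half-year periods = 4.30555 years.
Modified duration = D_Mac / (1 + y) = 4.30555 / 1.0195 = 4.22320 years.

4.2232 years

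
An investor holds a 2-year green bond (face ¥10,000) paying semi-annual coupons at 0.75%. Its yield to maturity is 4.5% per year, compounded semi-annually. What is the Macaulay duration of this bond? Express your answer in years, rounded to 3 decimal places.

Periodic yield y = 0.0225. Discount each cash flow and weight by its period:
  t   CF        PV=CF/(1+0.0225)^t    t·PV
  1        37.50        36.6748        36.6748
  2        37.50        35.8678        71.7356
  3        37.50        35.0785       105.2356
  4    10,037.50     9,182.7401    36,730.9603
  Σ                  9,290.3612    36,944.6063
Price P = Σ PV = 9,290.3612.
Macaulay duration = Σ(t·PV) / P = 36,944.6063 / 9,290.3612 = 3.97666 half-year periods.
In years: 3.97666 / 2 = 1.98833 years.

1.988 years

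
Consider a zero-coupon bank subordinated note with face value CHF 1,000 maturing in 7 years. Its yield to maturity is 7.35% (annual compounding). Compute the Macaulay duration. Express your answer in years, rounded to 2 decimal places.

7.00 years

A zero-coupon bond has a single cash flow at maturity, so its Macaulay duration equals its maturity: 7 years.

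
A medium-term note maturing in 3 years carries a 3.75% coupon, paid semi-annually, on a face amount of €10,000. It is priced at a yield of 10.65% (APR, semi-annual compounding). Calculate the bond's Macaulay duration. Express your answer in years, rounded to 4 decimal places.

Periodic yield y = 0.05325. Discount each cash flow and weight by its period:
  t   CF        PV=CF/(1+0.05325)^t    t·PV
  1       187.50       178.0204       178.0204
  2       187.50       169.0201       338.0402
  3       187.50       160.4748       481.4244
  4       187.50       152.3616       609.4462
  5       187.50       144.6585       723.2925
  6    10,187.50     7,462.4050    44,774.4300
  Σ                  8,266.9404    47,104.6537
Price P = Σ PV = 8,266.9404.
Macaulay duration = Σ(t·PV) / P = 47,104.6537 / 8,266.9404 = 5.69795 half-year periods.
In years: 5.69795 / 2 = 2.84898 years.

2.8490 years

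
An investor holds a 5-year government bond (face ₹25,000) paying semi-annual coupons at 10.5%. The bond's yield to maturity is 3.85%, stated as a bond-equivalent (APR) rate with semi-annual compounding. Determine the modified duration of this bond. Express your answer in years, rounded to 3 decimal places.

4.073 years

Periodic yield y = 0.01925. First find Macaulay duration:
  t   CF        PV=CF/(1+0.01925)^t    t·PV
  1     1,312.50     1,287.7116     1,287.7116
  2     1,312.50     1,263.3913     2,526.7825
  3     1,312.50     1,239.5303     3,718.5909
  4     1,312.50     1,216.1200     4,864.4800
  5     1,312.50     1,193.1518     5,965.7591
  6     1,312.50     1,170.6174     7,023.7047
  7     1,312.50     1,148.5087     8,039.5606
  8     1,312.50     1,126.8174     9,014.5393
  9     1,312.50     1,105.5359     9,949.8227
  10   26,312.50    21,744.7747   217,447.7468
  Σ                 32,496.1590   269,838.6983
P = 32,496.1590; Macaulay duration = 269,838.6983 / 32,496.1590 = 8.30371 half-year periods = 4.15186 years.
Modified duration = D_Mac / (1 + y) = 4.15186 / 1.01925 = 4.07344 years.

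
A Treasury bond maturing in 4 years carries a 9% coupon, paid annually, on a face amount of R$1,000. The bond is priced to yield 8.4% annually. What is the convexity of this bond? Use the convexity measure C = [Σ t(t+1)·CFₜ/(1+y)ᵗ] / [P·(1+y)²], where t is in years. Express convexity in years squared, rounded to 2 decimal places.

14.41

With y = 0.084:
  t   CF        PV=CF/(1+0.084)^t    t·PV        t(t+1)·PV
  1        90.00        83.0258        83.0258         166.0517
  2        90.00        76.5921       153.1842         459.5526
  3        90.00        70.6569       211.9707         847.8830
  4     1,090.00       789.4223     3,157.6890      15,788.4452
  Σ                  1,019.6971     3,605.8698      17,261.9324
P = 1,019.6971.
Convexity = Σ t(t+1)·PV / [P·(1+y)²] = 17,261.9324 / (1,019.6971 × 1.175056) = 14.40654.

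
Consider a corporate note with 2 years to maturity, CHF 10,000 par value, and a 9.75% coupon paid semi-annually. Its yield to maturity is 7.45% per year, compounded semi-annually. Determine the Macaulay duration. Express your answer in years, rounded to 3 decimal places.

Periodic yield y = 0.03725. Discount each cash flow and weight by its period:
  t   CF        PV=CF/(1+0.03725)^t    t·PV
  1       487.50       469.9928       469.9928
  2       487.50       453.1143       906.2285
  3       487.50       436.8419     1,310.5257
  4    10,487.50     9,060.2087    36,240.8346
  Σ                 10,420.1576    38,927.5816
Price P = Σ PV = 10,420.1576.
Macaulay duration = Σ(t·PV) / P = 38,927.5816 / 10,420.1576 = 3.73580 half-year periods.
In years: 3.73580 / 2 = 1.86790 years.

1.868 years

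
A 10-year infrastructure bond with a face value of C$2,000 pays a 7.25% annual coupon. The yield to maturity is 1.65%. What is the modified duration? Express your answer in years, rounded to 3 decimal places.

7.838 years

Periodic yield y = 0.0165. First find Macaulay duration:
  t   CF        PV=CF/(1+0.0165)^t    t·PV
  1       145.00       142.6463       142.6463
  2       145.00       140.3309       280.6618
  3       145.00       138.0530       414.1590
  4       145.00       135.8121       543.2484
  5       145.00       133.6076       668.0379
  6       145.00       131.4388       788.6330
  7       145.00       129.3053       905.1371
  8       145.00       127.2064     1,017.6511
  9       145.00       125.1416     1,126.2740
  10    2,145.00     1,821.1825    18,211.8249
  Σ                  3,024.7245    24,098.2736
P = 3,024.7245; Macaulay duration = 24,098.2736 / 3,024.7245 = 7.96710 years.
Modified duration = D_Mac / (1 + y) = 7.96710 / 1.0165 = 7.83777 years.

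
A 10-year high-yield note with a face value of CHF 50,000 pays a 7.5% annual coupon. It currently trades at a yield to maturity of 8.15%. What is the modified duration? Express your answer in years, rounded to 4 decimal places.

6.7632 years

Periodic yield y = 0.0815. First find Macaulay duration:
  t   CF        PV=CF/(1+0.0815)^t    t·PV
  1     3,750.00     3,467.4064     3,467.4064
  2     3,750.00     3,206.1085     6,412.2171
  3     3,750.00     2,964.5016     8,893.5049
  4     3,750.00     2,741.1018    10,964.4074
  5     3,750.00     2,534.5371    12,672.6854
  6     3,750.00     2,343.5387    14,061.2321
  7     3,750.00     2,166.9336    15,168.5351
  8     3,750.00     2,003.6372    16,029.0973
  9     3,750.00     1,852.6465    16,673.8182
  10   53,750.00    24,553.4900   245,534.9000
  Σ                 47,833.9014   349,877.8039
P = 47,833.9014; Macaulay duration = 349,877.8039 / 47,833.9014 = 7.31443 years.
Modified duration = D_Mac / (1 + y) = 7.31443 / 1.0815 = 6.76323 years.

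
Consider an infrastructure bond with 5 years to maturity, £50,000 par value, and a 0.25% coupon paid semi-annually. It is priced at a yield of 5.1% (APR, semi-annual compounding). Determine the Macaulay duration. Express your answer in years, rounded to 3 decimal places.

Periodic yield y = 0.0255. Discount each cash flow and weight by its period:
  t   CF        PV=CF/(1+0.0255)^t    t·PV
  1        62.50        60.9459        60.9459
  2        62.50        59.4304       118.8608
  3        62.50        57.9526       173.8578
  4        62.50        56.5116       226.0463
  5        62.50        55.1064       275.5318
  6        62.50        53.7361       322.4165
  7        62.50        52.3999       366.7992
  8        62.50        51.0969       408.7753
  9        62.50        49.8263       448.4371
  10   50,062.50    38,918.4815   389,184.8146
  Σ                 39,415.4875   391,586.4853
Price P = Σ PV = 39,415.4875.
Macaulay duration = Σ(t·PV) / P = 391,586.4853 / 39,415.4875 = 9.93484 half-year periods.
In years: 9.93484 / 2 = 4.96742 years.

4.967 years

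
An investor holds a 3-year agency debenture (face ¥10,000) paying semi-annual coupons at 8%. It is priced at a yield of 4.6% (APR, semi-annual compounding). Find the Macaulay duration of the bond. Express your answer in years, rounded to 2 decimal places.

2.74 years

Periodic yield y = 0.023. Discount each cash flow and weight by its period:
  t   CF        PV=CF/(1+0.023)^t    t·PV
  1       400.00       391.0068       391.0068
  2       400.00       382.2159       764.4318
  3       400.00       373.6226     1,120.8677
  4       400.00       365.2224     1,460.8898
  5       400.00       357.0112     1,785.0559
  6    10,400.00     9,073.5981    54,441.5884
  Σ                 10,942.6770    59,963.8403
Price P = Σ PV = 10,942.6770.
Macaulay duration = Σ(t·PV) / P = 59,963.8403 / 10,942.6770 = 5.47981 half-year periods.
In years: 5.47981 / 2 = 2.73991 years.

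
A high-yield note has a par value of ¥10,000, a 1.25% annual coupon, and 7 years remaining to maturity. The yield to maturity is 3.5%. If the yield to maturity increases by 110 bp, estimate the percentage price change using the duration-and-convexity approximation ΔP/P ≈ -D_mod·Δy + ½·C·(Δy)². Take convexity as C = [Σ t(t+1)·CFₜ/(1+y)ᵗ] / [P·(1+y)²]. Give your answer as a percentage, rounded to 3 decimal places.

With y = 0.035:
  t   CF        PV=CF/(1+0.035)^t    t·PV        t(t+1)·PV
  1       125.00       120.7729       120.7729         241.5459
  2       125.00       116.6888       233.3777         700.1330
  3       125.00       112.7428       338.2285       1,352.9141
  4       125.00       108.9303       435.7211       2,178.6056
  5       125.00       105.2466       526.2332       3,157.3994
  6       125.00       101.6876       610.1255       4,270.8784
  7    10,125.00     7,958.1585    55,707.1093     445,656.8747
  Σ                  8,624.2276    57,971.5683     457,558.3510
P = 8,624.2276; D_Mac = 6.72194 yrs; D_mod = 6.49463 yrs; C = 49.52741.
Duration effect: -6.49463 × (+0.011) = -0.071441
Convexity effect: 0.5 × 49.52741 × (0.011)² = +0.0029964
ΔP/P ≈ -0.071441 + 0.0029964 = -0.068445 = -6.8445%.

-6.844%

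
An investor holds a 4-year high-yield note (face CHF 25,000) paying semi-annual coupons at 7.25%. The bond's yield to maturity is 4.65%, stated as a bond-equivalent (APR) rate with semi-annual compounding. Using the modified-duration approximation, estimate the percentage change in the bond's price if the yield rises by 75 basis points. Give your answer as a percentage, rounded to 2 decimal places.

Periodic yield y = 0.02325. Modified duration first:
  t   CF        PV=CF/(1+0.02325)^t    t·PV
  1       906.25       885.6584       885.6584
  2       906.25       865.5348     1,731.0695
  3       906.25       845.8683     2,537.6050
  4       906.25       826.6487     3,306.5949
  5       906.25       807.8659     4,039.3293
  6       906.25       789.5098     4,737.0585
  7       906.25       771.5707     5,400.9951
  8    25,906.25    21,555.1240   172,440.9921
  Σ                 27,347.7806   195,079.3029
P = 27,347.7806; D_Mac = 7.13328 half-year periods = 3.56664 yrs; D_mod = 3.56664/(1+0.02325) = 3.48560 yrs.
ΔP/P ≈ -D_mod · Δy = -3.48560 × (+0.0075) = -0.026142 = -2.6142%.

-2.61%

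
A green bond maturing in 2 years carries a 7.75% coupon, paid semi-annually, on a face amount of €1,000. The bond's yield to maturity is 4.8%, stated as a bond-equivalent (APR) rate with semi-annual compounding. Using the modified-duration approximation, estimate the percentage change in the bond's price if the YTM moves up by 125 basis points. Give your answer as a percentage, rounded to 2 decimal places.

Periodic yield y = 0.024. Modified duration first:
  t   CF        PV=CF/(1+0.024)^t    t·PV
  1        38.75        37.8418        37.8418
  2        38.75        36.9549        73.9098
  3        38.75        36.0887       108.2662
  4     1,038.75       944.7376     3,778.9505
  Σ                  1,055.6230     3,998.9683
P = 1,055.6230; D_Mac = 3.78825 half-year periods = 1.89413 yrs; D_mod = 1.89413/(1+0.024) = 1.84973 yrs.
ΔP/P ≈ -D_mod · Δy = -1.84973 × (+0.0125) = -0.023122 = -2.3122%.

-2.31%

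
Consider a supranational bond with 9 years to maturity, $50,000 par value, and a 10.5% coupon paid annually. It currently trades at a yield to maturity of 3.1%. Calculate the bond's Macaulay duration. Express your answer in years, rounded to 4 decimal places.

Periodic yield y = 0.031. Discount each cash flow and weight by its year:
  t   CF        PV=CF/(1+0.031)^t    t·PV
  1     5,250.00     5,092.1435     5,092.1435
  2     5,250.00     4,939.0335     9,878.0670
  3     5,250.00     4,790.5272    14,371.5815
  4     5,250.00     4,646.4861    18,585.9444
  5     5,250.00     4,506.7760    22,533.8802
  6     5,250.00     4,371.2668    26,227.6006
  7     5,250.00     4,239.8320    29,678.8239
  8     5,250.00     4,112.3492    32,898.7933
  9    55,250.00    41,976.3135   377,786.8216
  Σ                 78,674.7278   537,053.6560
Price P = Σ PV = 78,674.7278.
Macaulay duration = Σ(t·PV) / P = 537,053.6560 / 78,674.7278 = 6.82625 years.

6.8263 years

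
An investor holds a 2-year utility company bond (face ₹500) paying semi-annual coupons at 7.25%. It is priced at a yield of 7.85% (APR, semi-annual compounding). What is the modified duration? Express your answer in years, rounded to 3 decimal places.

Periodic yield y = 0.03925. First find Macaulay duration:
  t   CF        PV=CF/(1+0.03925)^t    t·PV
  1       18.125        17.4405        17.4405
  2       18.125        16.7818        33.5636
  3       18.125        16.1480        48.4439
  4      518.125       444.1753     1,776.7012
  Σ                    494.5455     1,876.1492
P = 494.5455; Macaulay duration = 1,876.1492 / 494.5455 = 3.79368 half-year periods = 1.89684 years.
Modified duration = D_Mac / (1 + y) = 1.89684 / 1.03925 = 1.82520 years.

1.825 years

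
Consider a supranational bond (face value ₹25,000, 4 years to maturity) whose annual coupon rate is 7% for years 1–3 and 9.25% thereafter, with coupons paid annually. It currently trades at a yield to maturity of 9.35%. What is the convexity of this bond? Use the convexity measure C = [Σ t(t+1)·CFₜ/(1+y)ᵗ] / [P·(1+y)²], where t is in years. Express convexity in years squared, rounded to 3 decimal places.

With y = 0.0935:
  t   CF        PV=CF/(1+0.0935)^t    t·PV        t(t+1)·PV
  1     1,750.00     1,600.3658     1,600.3658       3,200.7316
  2     1,750.00     1,463.5261     2,927.0522       8,781.1566
  3     1,750.00     1,338.3869     4,015.1608      16,060.6431
  4    27,312.50    19,102.3283    76,409.3132     382,046.5661
  Σ                 23,504.6071    84,951.8920     410,089.0975
P = 23,504.6071.
Convexity = Σ t(t+1)·PV / [P·(1+y)²] = 410,089.0975 / (23,504.6071 × 1.195742) = 14.59109.

14.591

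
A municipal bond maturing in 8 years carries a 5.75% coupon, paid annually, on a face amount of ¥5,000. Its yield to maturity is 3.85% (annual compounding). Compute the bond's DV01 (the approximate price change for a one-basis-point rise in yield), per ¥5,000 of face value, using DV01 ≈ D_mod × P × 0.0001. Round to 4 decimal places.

Periodic yield y = 0.0385.
  t   CF        PV=CF/(1+0.0385)^t    t·PV
  1       287.50       276.8416       276.8416
  2       287.50       266.5783       533.1567
  3       287.50       256.6956       770.0867
  4       287.50       247.1792       988.7166
  5       287.50       238.0156     1,190.0778
  6       287.50       229.1917     1,375.1501
  7       287.50       220.6949     1,544.8645
  8     5,287.50     3,908.3943    31,267.1546
  Σ                  5,643.5911    37,946.0484
P = 5,643.5911; D_Mac = 6.72374 yrs; D_mod = 6.47447 yrs.
DV01 ≈ 6.47447 × 5,643.5911 × 0.0001 = 3.653929.

¥3.6539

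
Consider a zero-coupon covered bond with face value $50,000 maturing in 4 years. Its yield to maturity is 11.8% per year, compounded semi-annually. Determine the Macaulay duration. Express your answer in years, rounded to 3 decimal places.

4.000 years

A zero-coupon bond has a single cash flow at maturity, so its Macaulay duration equals its maturity: 4 years.
(Equivalently: 8 semi-annual periods ÷ 2 = 4 years.)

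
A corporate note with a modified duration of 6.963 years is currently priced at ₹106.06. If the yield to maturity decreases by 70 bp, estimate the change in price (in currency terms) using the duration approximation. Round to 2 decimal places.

+₹5.17

Duration approximation: ΔP/P ≈ -D_mod · Δy = -6.963 × (-0.007) = +0.048741.
ΔP ≈ 106.06 × (+0.048741) = +5.16947046.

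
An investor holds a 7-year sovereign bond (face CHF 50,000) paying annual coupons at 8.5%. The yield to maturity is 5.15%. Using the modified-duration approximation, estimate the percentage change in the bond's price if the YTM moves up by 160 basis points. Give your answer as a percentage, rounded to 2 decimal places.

Periodic yield y = 0.0515. Modified duration first:
  t   CF        PV=CF/(1+0.0515)^t    t·PV
  1     4,250.00     4,041.8450     4,041.8450
  2     4,250.00     3,843.8849     7,687.7698
  3     4,250.00     3,655.6205    10,966.8614
  4     4,250.00     3,476.5768    13,906.3070
  5     4,250.00     3,306.3022    16,531.5110
  6     4,250.00     3,144.3673    18,866.2037
  7    54,250.00    38,171.1112   267,197.7787
  Σ                 59,639.7078   339,198.2765
P = 59,639.7078; D_Mac = 5.68746 yrs; D_mod = 5.68746/(1+0.0515) = 5.40890 yrs.
ΔP/P ≈ -D_mod · Δy = -5.40890 × (+0.016) = -0.086542 = -8.6542%.

-8.65%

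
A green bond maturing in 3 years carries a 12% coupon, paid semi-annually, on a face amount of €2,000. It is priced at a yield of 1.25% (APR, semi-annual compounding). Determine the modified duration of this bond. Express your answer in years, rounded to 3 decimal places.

Periodic yield y = 0.00625. First find Macaulay duration:
  t   CF        PV=CF/(1+0.00625)^t    t·PV
  1       120.00       119.2547       119.2547
  2       120.00       118.5139       237.0279
  3       120.00       117.7778       353.3335
  4       120.00       117.0463       468.1852
  5       120.00       116.3193       581.5965
  6     2,120.00     2,042.2105    12,253.2629
  Σ                  2,631.1225    14,012.6606
P = 2,631.1225; Macaulay duration = 14,012.6606 / 2,631.1225 = 5.32573 half-year periods = 2.66287 years.
Modified duration = D_Mac / (1 + y) = 2.66287 / 1.00625 = 2.64633 years.

2.646 years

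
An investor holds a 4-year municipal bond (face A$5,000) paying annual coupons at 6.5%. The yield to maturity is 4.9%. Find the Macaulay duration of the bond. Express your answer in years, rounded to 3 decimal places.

Periodic yield y = 0.049. Discount each cash flow and weight by its year:
  t   CF        PV=CF/(1+0.049)^t    t·PV
  1       325.00       309.8189       309.8189
  2       325.00       295.3469       590.6938
  3       325.00       281.5509       844.6527
  4     5,325.00     4,397.6196    17,590.4784
  Σ                  5,284.3362    19,335.6437
Price P = Σ PV = 5,284.3362.
Macaulay duration = Σ(t·PV) / P = 19,335.6437 / 5,284.3362 = 3.65905 years.

3.659 years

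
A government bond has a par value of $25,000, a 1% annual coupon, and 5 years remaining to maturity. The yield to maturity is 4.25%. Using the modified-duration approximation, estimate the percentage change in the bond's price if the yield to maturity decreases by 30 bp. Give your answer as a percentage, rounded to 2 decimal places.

+1.41%

Periodic yield y = 0.0425. Modified duration first:
  t   CF        PV=CF/(1+0.0425)^t    t·PV
  1       250.00       239.8082       239.8082
  2       250.00       230.0318       460.0636
  3       250.00       220.6540       661.9620
  4       250.00       211.6585       846.6341
  5    25,250.00    20,506.0052   102,530.0262
  Σ                 21,408.1577   104,738.4941
P = 21,408.1577; D_Mac = 4.89246 yrs; D_mod = 4.89246/(1+0.0425) = 4.69300 yrs.
ΔP/P ≈ -D_mod · Δy = -4.69300 × (-0.003) = +0.014079 = +1.4079%.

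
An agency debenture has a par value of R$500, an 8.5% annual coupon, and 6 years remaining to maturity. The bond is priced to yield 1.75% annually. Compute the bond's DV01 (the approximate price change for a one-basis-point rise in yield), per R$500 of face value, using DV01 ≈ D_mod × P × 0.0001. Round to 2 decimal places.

R$0.35

Periodic yield y = 0.0175.
  t   CF        PV=CF/(1+0.0175)^t    t·PV
  1        42.50        41.7690        41.7690
  2        42.50        41.0507        82.1013
  3        42.50        40.3446       121.0339
  4        42.50        39.6507       158.6029
  5        42.50        38.9688       194.8439
  6       542.50       488.8698     2,933.2190
  Σ                    690.6537     3,531.5701
P = 690.6537; D_Mac = 5.11337 yrs; D_mod = 5.02543 yrs.
DV01 ≈ 5.02543 × 690.6537 × 0.0001 = 0.347083.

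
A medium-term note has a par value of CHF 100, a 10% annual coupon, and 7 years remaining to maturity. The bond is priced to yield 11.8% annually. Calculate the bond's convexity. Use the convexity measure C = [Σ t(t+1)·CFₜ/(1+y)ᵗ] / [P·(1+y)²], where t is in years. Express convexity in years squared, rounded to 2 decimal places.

With y = 0.118:
  t   CF        PV=CF/(1+0.118)^t    t·PV        t(t+1)·PV
  1        10.00         8.9445         8.9445          17.8891
  2        10.00         8.0005        16.0010          48.0029
  3        10.00         7.1561        21.4682          85.8728
  4        10.00         6.4008        25.6031         128.0156
  5        10.00         5.7252        28.6260         171.7561
  6        10.00         5.1209        30.7256         215.0792
  7       110.00        50.3849       352.6940       2,821.5522
  Σ                     91.7329       484.0625       3,488.1680
P = 91.7329.
Convexity = Σ t(t+1)·PV / [P·(1+y)²] = 3,488.1680 / (91.7329 × 1.249924) = 30.42207.

30.42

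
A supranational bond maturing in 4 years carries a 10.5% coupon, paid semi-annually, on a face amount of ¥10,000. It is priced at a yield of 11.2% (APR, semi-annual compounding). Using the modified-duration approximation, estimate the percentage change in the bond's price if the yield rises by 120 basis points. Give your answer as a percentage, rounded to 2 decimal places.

-3.82%

Periodic yield y = 0.056. Modified duration first:
  t   CF        PV=CF/(1+0.056)^t    t·PV
  1       525.00       497.1591       497.1591
  2       525.00       470.7946       941.5892
  3       525.00       445.8282     1,337.4846
  4       525.00       422.1858     1,688.7432
  5       525.00       399.7972     1,998.9858
  6       525.00       378.5958     2,271.5748
  7       525.00       358.5188     2,509.6313
  8    10,525.00     6,806.2949    54,450.3588
  Σ                  9,779.1743    65,695.5269
P = 9,779.1743; D_Mac = 6.71790 half-year periods = 3.35895 yrs; D_mod = 3.35895/(1+0.056) = 3.18082 yrs.
ΔP/P ≈ -D_mod · Δy = -3.18082 × (+0.012) = -0.038170 = -3.8170%.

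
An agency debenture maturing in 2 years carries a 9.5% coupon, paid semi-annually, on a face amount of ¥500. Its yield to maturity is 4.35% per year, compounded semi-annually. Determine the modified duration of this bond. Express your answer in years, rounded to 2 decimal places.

Periodic yield y = 0.02175. First find Macaulay duration:
  t   CF        PV=CF/(1+0.02175)^t    t·PV
  1        23.75        23.2444        23.2444
  2        23.75        22.7496        45.4993
  3        23.75        22.2654        66.7961
  4       523.75       480.5576     1,922.2304
  Σ                    548.8170     2,057.7702
P = 548.8170; Macaulay duration = 2,057.7702 / 548.8170 = 3.74946 half-year periods = 1.87473 years.
Modified duration = D_Mac / (1 + y) = 1.87473 / 1.02175 = 1.83483 years.

1.83 years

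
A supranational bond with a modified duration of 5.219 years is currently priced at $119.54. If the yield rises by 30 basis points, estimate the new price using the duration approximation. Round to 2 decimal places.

Duration approximation: ΔP/P ≈ -D_mod · Δy = -5.219 × (+0.003) = -0.015657.
New price ≈ 119.54 × (1 - 0.015657) = 117.66836222.

$117.67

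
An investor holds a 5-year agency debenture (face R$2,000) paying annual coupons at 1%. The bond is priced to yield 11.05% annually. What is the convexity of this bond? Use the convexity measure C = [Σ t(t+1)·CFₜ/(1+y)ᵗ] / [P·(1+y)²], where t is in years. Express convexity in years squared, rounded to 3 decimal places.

With y = 0.1105:
  t   CF        PV=CF/(1+0.1105)^t    t·PV        t(t+1)·PV
  1        20.00        18.0099        18.0099          36.0198
  2        20.00        16.2178        32.4357          97.3070
  3        20.00        14.6041        43.8123         175.2490
  4        20.00        13.1509        52.6036         263.0182
  5     2,020.00     1,196.0754     5,980.3770      35,882.2617
  Σ                  1,258.0581     6,127.2384      36,453.8557
P = 1,258.0581.
Convexity = Σ t(t+1)·PV / [P·(1+y)²] = 36,453.8557 / (1,258.0581 × 1.233210) = 23.49663.

23.497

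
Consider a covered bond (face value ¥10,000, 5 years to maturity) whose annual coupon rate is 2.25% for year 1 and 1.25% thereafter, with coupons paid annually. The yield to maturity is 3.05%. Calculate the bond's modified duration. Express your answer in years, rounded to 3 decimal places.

4.688 years

Periodic yield y = 0.0305. First find Macaulay duration:
  t   CF        PV=CF/(1+0.0305)^t    t·PV
  1       225.00       218.3406       218.3406
  2       125.00       117.7102       235.4204
  3       125.00       114.2263       342.6788
  4       125.00       110.8455       443.3820
  5    10,125.00     8,712.7460    43,563.7298
  Σ                  9,273.8685    44,803.5516
P = 9,273.8685; Macaulay duration = 44,803.5516 / 9,273.8685 = 4.83116 years.
Modified duration = D_Mac / (1 + y) = 4.83116 / 1.0305 = 4.68817 years.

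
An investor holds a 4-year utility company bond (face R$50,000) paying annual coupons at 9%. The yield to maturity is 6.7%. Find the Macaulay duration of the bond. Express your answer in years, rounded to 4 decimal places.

3.5501 years

Periodic yield y = 0.067. Discount each cash flow and weight by its year:
  t   CF        PV=CF/(1+0.067)^t    t·PV
  1     4,500.00     4,217.4321     4,217.4321
  2     4,500.00     3,952.6074     7,905.2147
  3     4,500.00     3,704.4118    11,113.2353
  4    54,500.00    42,047.3688   168,189.4754
  Σ                 53,921.8200   191,425.3575
Price P = Σ PV = 53,921.8200.
Macaulay duration = Σ(t·PV) / P = 191,425.3575 / 53,921.8200 = 3.55005 years.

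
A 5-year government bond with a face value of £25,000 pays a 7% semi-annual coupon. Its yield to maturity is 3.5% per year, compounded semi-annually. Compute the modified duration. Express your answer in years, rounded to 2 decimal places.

4.29 years

Periodic yield y = 0.0175. First find Macaulay duration:
  t   CF        PV=CF/(1+0.0175)^t    t·PV
  1       875.00       859.9509       859.9509
  2       875.00       845.1606     1,690.3211
  3       875.00       830.6246     2,491.8739
  4       875.00       816.3387     3,265.3548
  5       875.00       802.2985     4,011.4923
  6       875.00       788.4997     4,730.9983
  7       875.00       774.9383     5,424.5681
  8       875.00       761.6101     6,092.8810
  9       875.00       748.5112     6,736.6006
  10   25,875.00    21,753.8525   217,538.5250
  Σ                 28,981.7850   252,842.5660
P = 28,981.7850; Macaulay duration = 252,842.5660 / 28,981.7850 = 8.72419 half-year periods = 4.36209 years.
Modified duration = D_Mac / (1 + y) = 4.36209 / 1.0175 = 4.28707 years.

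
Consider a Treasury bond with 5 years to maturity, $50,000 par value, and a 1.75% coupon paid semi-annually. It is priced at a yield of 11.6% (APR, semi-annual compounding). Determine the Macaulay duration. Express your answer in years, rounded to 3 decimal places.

4.746 years

Periodic yield y = 0.058. Discount each cash flow and weight by its period:
  t   CF        PV=CF/(1+0.058)^t    t·PV
  1       437.50       413.5161       413.5161
  2       437.50       390.8469       781.6939
  3       437.50       369.4206     1,108.2617
  4       437.50       349.1688     1,396.6751
  5       437.50       330.0272     1,650.1359
  6       437.50       311.9350     1,871.6098
  7       437.50       294.8346     2,063.8419
  8       437.50       278.6716     2,229.3728
  9       437.50       263.3947     2,370.5524
  10   50,437.50    28,700.9898   287,009.8985
  Σ                 31,702.8052   300,895.5580
Price P = Σ PV = 31,702.8052.
Macaulay duration = Σ(t·PV) / P = 300,895.5580 / 31,702.8052 = 9.49113 half-year periods.
In years: 9.49113 / 2 = 4.74557 years.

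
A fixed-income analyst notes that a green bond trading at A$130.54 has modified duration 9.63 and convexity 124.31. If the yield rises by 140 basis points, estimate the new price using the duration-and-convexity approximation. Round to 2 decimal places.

Duration effect: -D_mod·Δy = -9.63 × (+0.014) = -0.134820
Convexity effect: ½·C·(Δy)² = 0.5 × 124.31 × (0.014)² = +0.01218238
ΔP/P ≈ -0.134820 + 0.01218238 = -0.12263762
New price ≈ 130.54 × (1 - 0.12263762) = 114.5308850852.

A$114.53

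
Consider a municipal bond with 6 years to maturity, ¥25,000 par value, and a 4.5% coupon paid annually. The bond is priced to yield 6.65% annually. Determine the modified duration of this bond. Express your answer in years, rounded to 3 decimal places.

5.016 years

Periodic yield y = 0.0665. First find Macaulay duration:
  t   CF        PV=CF/(1+0.0665)^t    t·PV
  1     1,125.00     1,054.8523     1,054.8523
  2     1,125.00       989.0786     1,978.1572
  3     1,125.00       927.4061     2,782.2183
  4     1,125.00       869.5791     3,478.3163
  5     1,125.00       815.3578     4,076.7889
  6    26,125.00    17,753.7925   106,522.7552
  Σ                 22,410.0664   119,893.0882
P = 22,410.0664; Macaulay duration = 119,893.0882 / 22,410.0664 = 5.34997 years.
Modified duration = D_Mac / (1 + y) = 5.34997 / 1.0665 = 5.01638 years.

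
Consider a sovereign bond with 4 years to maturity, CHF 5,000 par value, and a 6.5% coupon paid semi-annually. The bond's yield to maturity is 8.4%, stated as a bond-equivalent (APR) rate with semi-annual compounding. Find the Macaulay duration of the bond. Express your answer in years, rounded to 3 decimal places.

3.570 years

Periodic yield y = 0.042. Discount each cash flow and weight by its period:
  t   CF        PV=CF/(1+0.042)^t    t·PV
  1       162.50       155.9501       155.9501
  2       162.50       149.6642       299.3284
  3       162.50       143.6317       430.8950
  4       162.50       137.8423       551.3692
  5       162.50       132.2863       661.4313
  6       162.50       126.9542       761.7252
  7       162.50       121.8370       852.8593
  8     5,162.50     3,714.6535    29,717.2282
  Σ                  4,682.8193    33,430.7867
Price P = Σ PV = 4,682.8193.
Macaulay duration = Σ(t·PV) / P = 33,430.7867 / 4,682.8193 = 7.13903 half-year periods.
In years: 7.13903 / 2 = 3.56951 years.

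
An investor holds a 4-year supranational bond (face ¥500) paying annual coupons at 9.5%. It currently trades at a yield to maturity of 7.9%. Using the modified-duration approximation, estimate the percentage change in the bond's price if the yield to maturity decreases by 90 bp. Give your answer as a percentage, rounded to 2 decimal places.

+2.94%

Periodic yield y = 0.079. Modified duration first:
  t   CF        PV=CF/(1+0.079)^t    t·PV
  1        47.50        44.0222        44.0222
  2        47.50        40.7991        81.5982
  3        47.50        37.8120       113.4359
  4       547.50       403.9228     1,615.6911
  Σ                    526.5561     1,854.7475
P = 526.5561; D_Mac = 3.52241 yrs; D_mod = 3.52241/(1+0.079) = 3.26452 yrs.
ΔP/P ≈ -D_mod · Δy = -3.26452 × (-0.009) = +0.029381 = +2.9381%.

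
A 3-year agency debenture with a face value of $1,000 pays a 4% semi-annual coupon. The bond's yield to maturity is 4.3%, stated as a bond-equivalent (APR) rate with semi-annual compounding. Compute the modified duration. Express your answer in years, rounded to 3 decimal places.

2.796 years

Periodic yield y = 0.0215. First find Macaulay duration:
  t   CF        PV=CF/(1+0.0215)^t    t·PV
  1        20.00        19.5791        19.5791
  2        20.00        19.1670        38.3339
  3        20.00        18.7635        56.2906
  4        20.00        18.3686        73.4745
  5        20.00        17.9820        89.9100
  6     1,020.00       897.7800     5,386.6802
  Σ                    991.6402     5,664.2684
P = 991.6402; Macaulay duration = 5,664.2684 / 991.6402 = 5.71202 half-year periods = 2.85601 years.
Modified duration = D_Mac / (1 + y) = 2.85601 / 1.0215 = 2.79590 years.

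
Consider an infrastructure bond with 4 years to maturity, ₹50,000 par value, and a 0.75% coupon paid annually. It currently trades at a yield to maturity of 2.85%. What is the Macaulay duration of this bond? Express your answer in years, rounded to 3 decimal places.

3.953 years

Periodic yield y = 0.0285. Discount each cash flow and weight by its year:
  t   CF        PV=CF/(1+0.0285)^t    t·PV
  1       375.00       364.6087       364.6087
  2       375.00       354.5053       709.0105
  3       375.00       344.6818     1,034.0455
  4    50,375.00    45,019.2106   180,076.8422
  Σ                 46,083.0063   182,184.5068
Price P = Σ PV = 46,083.0063.
Macaulay duration = Σ(t·PV) / P = 182,184.5068 / 46,083.0063 = 3.95340 years.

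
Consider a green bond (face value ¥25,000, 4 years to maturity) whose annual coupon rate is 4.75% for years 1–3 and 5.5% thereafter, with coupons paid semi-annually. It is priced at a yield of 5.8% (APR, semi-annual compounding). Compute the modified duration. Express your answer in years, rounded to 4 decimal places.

3.5793 years

Periodic yield y = 0.029. First find Macaulay duration:
  t   CF        PV=CF/(1+0.029)^t    t·PV
  1       593.75       577.0165       577.0165
  2       593.75       560.7546     1,121.5093
  3       593.75       544.9511     1,634.8532
  4       593.75       529.5929     2,118.3715
  5       593.75       514.6675     2,573.3375
  6       593.75       500.1628     3,000.9767
  7       687.50       562.8142     3,939.6997
  8    25,687.50    20,436.1387   163,489.1094
  Σ                 24,226.0983   178,454.8738
P = 24,226.0983; Macaulay duration = 178,454.8738 / 24,226.0983 = 7.36622 half-year periods = 3.68311 years.
Modified duration = D_Mac / (1 + y) = 3.68311 / 1.029 = 3.57931 years.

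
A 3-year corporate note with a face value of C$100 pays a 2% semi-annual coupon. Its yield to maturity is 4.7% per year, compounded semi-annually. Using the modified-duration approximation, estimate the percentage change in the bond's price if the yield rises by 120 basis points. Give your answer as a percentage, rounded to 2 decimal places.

-3.43%

Periodic yield y = 0.0235. Modified duration first:
  t   CF        PV=CF/(1+0.0235)^t    t·PV
  1         1.00         0.9770         0.9770
  2         1.00         0.9546         1.9092
  3         1.00         0.9327         2.7981
  4         1.00         0.9113         3.6451
  5         1.00         0.8904         4.4518
  6       101.00        87.8606       527.1638
  Σ                     92.5266       540.9449
P = 92.5266; D_Mac = 5.84637 half-year periods = 2.92319 yrs; D_mod = 2.92319/(1+0.0235) = 2.85607 yrs.
ΔP/P ≈ -D_mod · Δy = -2.85607 × (+0.012) = -0.034273 = -3.4273%.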